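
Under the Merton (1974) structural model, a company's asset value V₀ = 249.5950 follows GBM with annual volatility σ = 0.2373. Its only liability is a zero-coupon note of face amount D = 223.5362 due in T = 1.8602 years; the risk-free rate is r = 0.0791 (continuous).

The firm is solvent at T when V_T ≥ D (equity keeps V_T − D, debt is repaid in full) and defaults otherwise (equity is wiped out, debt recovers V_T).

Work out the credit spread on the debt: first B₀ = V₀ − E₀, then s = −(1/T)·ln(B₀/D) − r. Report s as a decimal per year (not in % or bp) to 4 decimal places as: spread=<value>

Work the structural quantities from V₀ = 249.5950 against face 223.5362:
d₁ = [ln(V₀/D) + (r + σ²/2)T] / (σ√T)
   = [ln(249.5950/223.5362) + (0.0791 + 0.5·0.2373²)·1.8602] / (0.2373·√1.8602)
   = [0.110266 + 0.199517] / 0.323651 = 0.957151
d₂ = d₁ − σ√T = 0.957151 − 0.323651 = 0.633499
N(d₁) = 0.830754,  N(d₂) = 0.736796,  e^(−rT) = 0.863172
E₀ = V₀·N(d₁) − D·e^(−rT)·N(d₂)
   = 249.5950·0.830754 − 223.5362·0.863172·0.736796 = 65.187259
B₀ = V₀ − E₀ = 249.5950 − 65.187259 = 184.407741
spread = −(1/T)·ln(B₀/D) − r = −(1/1.8602)·ln(184.407741/223.5362) − 0.0791 = 0.02434268

spread=0.0243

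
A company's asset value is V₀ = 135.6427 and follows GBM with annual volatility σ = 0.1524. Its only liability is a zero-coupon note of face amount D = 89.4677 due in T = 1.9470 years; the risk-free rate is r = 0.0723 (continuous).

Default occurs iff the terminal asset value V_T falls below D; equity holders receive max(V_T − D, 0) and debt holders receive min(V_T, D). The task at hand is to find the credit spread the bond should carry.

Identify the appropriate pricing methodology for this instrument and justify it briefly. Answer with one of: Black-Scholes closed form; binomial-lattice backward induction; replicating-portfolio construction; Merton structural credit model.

Key observation: the data describe a firm's assets (V₀ = 135.6427, GBM) and a single zero-coupon debt of face 89.4677, so credit quantities follow from equity-as-call in the structural model.

framework: Merton structural credit model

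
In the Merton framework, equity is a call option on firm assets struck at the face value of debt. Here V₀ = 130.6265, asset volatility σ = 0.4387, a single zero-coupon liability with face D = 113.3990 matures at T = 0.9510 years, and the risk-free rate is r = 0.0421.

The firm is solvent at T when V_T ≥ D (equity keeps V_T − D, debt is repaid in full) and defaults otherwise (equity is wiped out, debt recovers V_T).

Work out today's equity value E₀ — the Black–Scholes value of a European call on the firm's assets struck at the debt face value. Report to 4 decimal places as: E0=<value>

E0=32.8939

Equity is a call on the firm's assets struck at D = 113.3990:
d₁ = [ln(V₀/D) + (r + σ²/2)T] / (σ√T)
   = [ln(130.6265/113.3990) + (0.0421 + 0.5·0.4387²)·0.9510] / (0.4387·√0.9510)
   = [0.141430 + 0.131551] / 0.427817 = 0.638077
d₂ = d₁ − σ√T = 0.638077 − 0.427817 = 0.210261
N(d₁) = 0.738288,  N(d₂) = 0.583268,  e^(−rT) = 0.960754
E₀ = V₀·N(d₁) − D·e^(−rT)·N(d₂)
   = 130.6265·0.738288 − 113.3990·0.960754·0.583268 = 32.893856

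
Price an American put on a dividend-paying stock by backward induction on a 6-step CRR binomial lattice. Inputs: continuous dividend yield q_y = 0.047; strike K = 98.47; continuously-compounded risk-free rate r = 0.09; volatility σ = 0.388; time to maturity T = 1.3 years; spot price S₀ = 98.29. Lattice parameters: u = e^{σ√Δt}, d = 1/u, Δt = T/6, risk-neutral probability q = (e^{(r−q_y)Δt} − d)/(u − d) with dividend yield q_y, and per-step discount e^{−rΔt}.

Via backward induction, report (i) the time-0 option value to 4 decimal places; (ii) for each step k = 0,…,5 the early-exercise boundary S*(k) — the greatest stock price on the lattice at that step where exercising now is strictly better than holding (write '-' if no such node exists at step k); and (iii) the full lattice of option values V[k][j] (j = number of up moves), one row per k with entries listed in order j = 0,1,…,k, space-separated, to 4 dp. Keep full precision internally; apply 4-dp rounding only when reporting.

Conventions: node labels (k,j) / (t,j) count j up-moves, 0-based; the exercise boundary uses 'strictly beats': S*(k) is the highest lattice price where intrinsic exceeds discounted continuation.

price = 13.9688
boundary = - - - 57.1746 68.4918 82.0491
tree:
13.9688
20.8975 7.0572
30.0942 11.8200 2.2020
41.2954 19.2285 4.3022 0.0238
50.7426 29.9782 8.4052 0.0467 0.0000
58.6288 41.2954 16.4209 0.0917 0.0000 0.0000
65.2119 50.7426 29.9782 0.1800 0.0000 0.0000 0.0000

Δt=0.21667  u=1.19794  d=0.83477  q=0.48074  discount=0.98069
step 6 (expiry): payoffs max(K−S,0) = 65.2119 50.7426 29.9782 0.1800 0.0000 0.0000 0.0000
step 5: (k=5,j=0): S=39.8412, K−S=58.6288, hold=57.1309 ⇒ V=58.6288 exercise | (k=5,j=1): S=57.1746, K−S=41.2954, hold=39.9731 ⇒ V=41.2954 exercise | (k=5,j=2): S=82.0491, K−S=16.4209, hold=15.3506 ⇒ V=16.4209 exercise | (k=5,j=3): S=117.7456, K−S=0.0000, hold=0.0917 ⇒ V=0.0917 continue | (k=5,j=4): S=168.9723, K−S=0.0000, hold=0.0000 ⇒ V=0.0000 continue | (k=5,j=5): S=242.4858, K−S=0.0000, hold=0.0000 ⇒ V=0.0000 continue  boundary S*=82.0491
step 4: (k=4,j=0): S=47.7274, K−S=50.7426, hold=49.3246 ⇒ V=50.7426 exercise | (k=4,j=1): S=68.4918, K−S=29.9782, hold=28.7706 ⇒ V=29.9782 exercise | (k=4,j=2): S=98.2900, K−S=0.1800, hold=8.4052 ⇒ V=8.4052 continue | (k=4,j=3): S=141.0523, K−S=0.0000, hold=0.0467 ⇒ V=0.0467 continue | (k=4,j=4): S=202.4188, K−S=0.0000, hold=0.0000 ⇒ V=0.0000 continue  boundary S*=68.4918
step 3: (k=3,j=0): S=57.1746, K−S=41.2954, hold=39.9731 ⇒ V=41.2954 exercise | (k=3,j=1): S=82.0491, K−S=16.4209, hold=19.2285 ⇒ V=19.2285 continue | (k=3,j=2): S=117.7456, K−S=0.0000, hold=4.3022 ⇒ V=4.3022 continue | (k=3,j=3): S=168.9723, K−S=0.0000, hold=0.0238 ⇒ V=0.0238 continue  boundary S*=57.1746
step 2: (k=2,j=0): S=68.4918, K−S=29.9782, hold=30.0942 ⇒ V=30.0942 continue | (k=2,j=1): S=98.2900, K−S=0.1800, hold=11.8200 ⇒ V=11.8200 continue | (k=2,j=2): S=141.0523, K−S=0.0000, hold=2.2020 ⇒ V=2.2020 continue  boundary S*=-
step 1: (k=1,j=0): S=82.0491, K−S=16.4209, hold=20.8975 ⇒ V=20.8975 continue | (k=1,j=1): S=117.7456, K−S=0.0000, hold=7.0572 ⇒ V=7.0572 continue  boundary S*=-
step 0: (k=0,j=0): S=98.2900, K−S=0.1800, hold=13.9688 ⇒ V=13.9688 continue  boundary S*=-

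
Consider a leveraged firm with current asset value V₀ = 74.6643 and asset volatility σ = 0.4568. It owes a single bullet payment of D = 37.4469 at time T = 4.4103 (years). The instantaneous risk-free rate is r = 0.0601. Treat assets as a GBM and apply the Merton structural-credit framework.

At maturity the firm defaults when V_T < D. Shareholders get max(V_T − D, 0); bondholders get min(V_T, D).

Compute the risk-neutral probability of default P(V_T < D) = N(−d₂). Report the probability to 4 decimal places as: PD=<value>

PD=0.3029

Work the structural quantities from V₀ = 74.6643 against face 37.4469:
d₁ = [ln(V₀/D) + (r + σ²/2)T] / (σ√T)
   = [ln(74.6643/37.4469) + (0.0601 + 0.5·0.4568²)·4.4103] / (0.4568·√4.4103)
   = [0.690078 + 0.725199] / 0.959313 = 1.475304
d₂ = d₁ − σ√T = 1.475304 − 0.959313 = 0.515991
risk-neutral PD = N(−d₂) = N(-0.515991) = 0.302930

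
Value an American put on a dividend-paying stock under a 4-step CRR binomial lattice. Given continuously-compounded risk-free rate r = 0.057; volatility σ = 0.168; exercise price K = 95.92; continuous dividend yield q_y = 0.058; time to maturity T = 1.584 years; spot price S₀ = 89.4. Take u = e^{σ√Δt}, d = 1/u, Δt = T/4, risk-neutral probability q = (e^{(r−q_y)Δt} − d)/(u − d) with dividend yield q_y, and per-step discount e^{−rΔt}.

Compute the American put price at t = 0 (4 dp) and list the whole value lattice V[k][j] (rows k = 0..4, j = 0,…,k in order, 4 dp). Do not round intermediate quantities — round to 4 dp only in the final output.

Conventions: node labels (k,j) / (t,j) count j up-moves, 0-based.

price = 11.2052
tree:
11.2052
16.5731 5.7360
23.5580 9.5528 1.7392
30.8176 15.4889 3.3675 0.0000
37.3489 23.5580 6.5200 0.0000 0.0000

Δt=0.39600, u=1.11151, d=0.89968, q=0.47173, disc=e^(-rΔt)=0.97768
k=4 terminal: V=max(K-S,0) → 37.3489 23.5580 6.5200 0.0000 0.0000
k=3: j=0 S=65.1024 intr=30.8176 cont=30.1550 V=30.8176[EX]; j=1 S=80.4311 intr=15.4889 cont=15.1743 V=15.4889[EX]; j=2 S=99.3690 intr=0.0000 cont=3.3675 V=3.3675[hold]; j=3 S=122.7660 intr=0.0000 cont=0.0000 V=0.0000[hold]
k=2: j=0 S=72.3620 intr=23.5580 cont=23.0602 V=23.5580[EX]; j=1 S=89.4000 intr=6.5200 cont=9.5528 V=9.5528[hold]; j=2 S=110.4497 intr=0.0000 cont=1.7392 V=1.7392[hold]
k=1: j=0 S=80.4311 intr=15.4889 cont=16.5731 V=16.5731[hold]; j=1 S=99.3690 intr=0.0000 cont=5.7360 V=5.7360[hold]
k=0: j=0 S=89.4000 intr=6.5200 cont=11.2052 V=11.2052[hold]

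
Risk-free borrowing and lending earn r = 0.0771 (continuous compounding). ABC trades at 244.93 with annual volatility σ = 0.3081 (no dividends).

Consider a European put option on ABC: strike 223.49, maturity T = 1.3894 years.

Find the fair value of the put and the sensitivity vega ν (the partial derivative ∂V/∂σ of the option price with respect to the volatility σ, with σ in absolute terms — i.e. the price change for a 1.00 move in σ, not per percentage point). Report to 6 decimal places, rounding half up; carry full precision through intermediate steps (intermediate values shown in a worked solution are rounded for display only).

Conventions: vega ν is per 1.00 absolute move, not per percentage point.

price = 14.661112
ν = 88.314074

σ√T = 0.3081·√1.3894 = 0.363166
d₁ = (ln(S/K) + (r+σ²/2)T) / (σ√T) = (ln(244.93/223.49) + (0.0771+0.3081²/2)·1.3894) / 0.363166 = (0.091606 + 0.173068) / 0.363166 = 0.728794
d₂ = d₁ − σ√T = 0.728794 − 0.363166 = 0.365628
e^{−rT} = 0.898415
N(−d₁) = 0.233064,  N(−d₂) = 0.357321
Put price V = K·e^{−rT}·N(−d₂) − S·N(−d₁) = 71.745429 − 57.084317 = 14.661112
φ(d₁) = (1/√(2π))·e^{−d₁²/2} = 0.305896
ν = S·φ(d₁)·√T = 88.314074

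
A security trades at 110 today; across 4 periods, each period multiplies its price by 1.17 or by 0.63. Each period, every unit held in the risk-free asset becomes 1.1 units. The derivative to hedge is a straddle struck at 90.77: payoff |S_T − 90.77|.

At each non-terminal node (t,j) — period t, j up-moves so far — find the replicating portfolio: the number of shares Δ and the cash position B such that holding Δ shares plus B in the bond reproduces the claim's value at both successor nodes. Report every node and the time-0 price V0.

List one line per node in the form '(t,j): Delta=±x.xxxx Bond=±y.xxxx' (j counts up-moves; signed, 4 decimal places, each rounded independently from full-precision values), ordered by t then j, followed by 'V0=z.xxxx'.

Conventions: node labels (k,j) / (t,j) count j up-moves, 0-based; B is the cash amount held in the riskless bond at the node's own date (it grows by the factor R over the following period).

Under the risk-neutral measure, an up-move has probability p* = (R−d)/(u−d) = 0.8704 and values discount at R = 1.1.
At maturity the claim pays: V(4,0)=73.4417, V(4,1)=58.5890, V(4,2)=31.0052, V(4,3)=20.2218, V(4,4)=115.3576
  t=3,j=0: stock 27.5052 → up 32.1810 (V=58.5890), down 17.3283 (V=73.4417). Price 55.0130; hedge Δ=-1.0000, bond B=82.5182.
  t=3,j=1: stock 51.0810 → up 59.7648 (V=31.0052), down 32.1810 (V=58.5890). Price 31.4372; hedge Δ=-1.0000, bond B=82.5182.
  t=3,j=2: stock 94.8648 → up 110.9918 (V=20.2218), down 59.7648 (V=31.0052). Price 19.6542; hedge Δ=-0.2105, bond B=39.6235.
  t=3,j=3: stock 176.1774 → up 206.1276 (V=115.3576), down 110.9918 (V=20.2218). Price 93.6592; hedge Δ=1.0000, bond B=-82.5182.
  t=2,j=0: stock 43.6590 → up 51.0810 (V=31.4372), down 27.5052 (V=55.0130). Price 31.3575; hedge Δ=-1.0000, bond B=75.0165.
  t=2,j=1: stock 81.0810 → up 94.8648 (V=19.6542), down 51.0810 (V=31.4372). Price 19.2560; hedge Δ=-0.2691, bond B=41.0763.
  t=2,j=2: stock 150.5790 → up 176.1774 (V=93.6592), down 94.8648 (V=19.6542). Price 76.4236; hedge Δ=0.9101, bond B=-60.6227.
  t=1,j=0: stock 69.3000 → up 81.0810 (V=19.2560), down 43.6590 (V=31.3575). Price 18.9316; hedge Δ=-0.3234, bond B=41.3418.
  t=1,j=1: stock 128.7000 → up 150.5790 (V=76.4236), down 81.0810 (V=19.2560). Price 62.7391; hedge Δ=0.8226, bond B=-43.1268.
  t=0,j=0: stock 110.0000 → up 128.7000 (V=62.7391), down 69.3000 (V=18.9316). Price 51.8731; hedge Δ=0.7375, bond B=-29.2520.
Sanity check at the root: Δ(0,0)·S0 + B(0,0) reproduces V0 = 51.8731.

(0,0): Delta=0.7375 Bond=-29.2520
(1,0): Delta=-0.3234 Bond=41.3418
(1,1): Delta=0.8226 Bond=-43.1268
(2,0): Delta=-1.0000 Bond=75.0165
(2,1): Delta=-0.2691 Bond=41.0763
(2,2): Delta=0.9101 Bond=-60.6227
(3,0): Delta=-1.0000 Bond=82.5182
(3,1): Delta=-1.0000 Bond=82.5182
(3,2): Delta=-0.2105 Bond=39.6235
(3,3): Delta=1.0000 Bond=-82.5182
V0=51.8731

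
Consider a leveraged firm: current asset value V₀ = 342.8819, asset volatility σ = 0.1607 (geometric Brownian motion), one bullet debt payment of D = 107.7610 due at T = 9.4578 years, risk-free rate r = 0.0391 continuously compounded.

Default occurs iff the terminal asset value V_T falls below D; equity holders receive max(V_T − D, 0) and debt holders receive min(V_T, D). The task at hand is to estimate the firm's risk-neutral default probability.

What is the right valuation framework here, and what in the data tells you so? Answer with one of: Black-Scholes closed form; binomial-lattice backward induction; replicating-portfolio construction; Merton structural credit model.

framework: Merton structural credit model

Key observation: the data describe a firm's assets (V₀ = 342.8819, GBM) and a single zero-coupon debt of face 107.7610, so credit quantities follow from equity-as-call in the structural model.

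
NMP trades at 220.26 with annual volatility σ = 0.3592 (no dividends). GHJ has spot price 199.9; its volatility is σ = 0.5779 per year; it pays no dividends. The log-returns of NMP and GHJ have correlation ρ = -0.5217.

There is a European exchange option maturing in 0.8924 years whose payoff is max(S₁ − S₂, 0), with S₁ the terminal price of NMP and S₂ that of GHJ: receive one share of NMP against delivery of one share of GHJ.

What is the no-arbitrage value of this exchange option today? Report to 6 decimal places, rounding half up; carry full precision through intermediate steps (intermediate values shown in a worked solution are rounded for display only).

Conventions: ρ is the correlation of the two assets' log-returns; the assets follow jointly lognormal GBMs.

exchange price = 74.303138

σ_eff = √(σ₁² + σ₂² − 2ρσ₁σ₂) = √(0.3592² + 0.5779² − 2·-0.5217·0.3592·0.5779) = 0.824369
d₁ = (ln(S₁/S₂) + (q₂ − q₁ + σ_eff²/2)T) / (σ_eff√T) = (ln(220.26/199.9) + (0.0 − 0.0 + 0.339792)·0.8924) / 0.778756 = 0.513925
d₂ = d₁ − σ_eff√T = 0.513925 − 0.778756 = -0.264831
N(d₁) = 0.696348,  N(d₂) = 0.395570
V = S₁·e^{−q₁T}·N(d₁) − S₂·e^{−q₂T}·N(d₂) = 153.377528 − 79.074390 = 74.303138
Key observation: no risk-free rate is needed — with the second asset as numeraire the exchange option is a call on the ratio S₁/S₂, and r cancels out of the value.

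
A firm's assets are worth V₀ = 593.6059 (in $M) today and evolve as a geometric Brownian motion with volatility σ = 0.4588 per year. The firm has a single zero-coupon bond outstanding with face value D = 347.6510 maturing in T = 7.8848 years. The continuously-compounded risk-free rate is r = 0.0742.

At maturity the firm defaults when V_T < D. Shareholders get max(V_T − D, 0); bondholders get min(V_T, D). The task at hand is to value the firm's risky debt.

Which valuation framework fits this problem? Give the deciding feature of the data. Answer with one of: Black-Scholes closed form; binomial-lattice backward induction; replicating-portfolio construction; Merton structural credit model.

framework: Merton structural credit model

Key observation: with the firm-asset dynamics (V₀ = 593.6059) and a single zero-coupon liability of face 347.6510 given, debt value, spread, and default probability all derive from the option view of the balance sheet.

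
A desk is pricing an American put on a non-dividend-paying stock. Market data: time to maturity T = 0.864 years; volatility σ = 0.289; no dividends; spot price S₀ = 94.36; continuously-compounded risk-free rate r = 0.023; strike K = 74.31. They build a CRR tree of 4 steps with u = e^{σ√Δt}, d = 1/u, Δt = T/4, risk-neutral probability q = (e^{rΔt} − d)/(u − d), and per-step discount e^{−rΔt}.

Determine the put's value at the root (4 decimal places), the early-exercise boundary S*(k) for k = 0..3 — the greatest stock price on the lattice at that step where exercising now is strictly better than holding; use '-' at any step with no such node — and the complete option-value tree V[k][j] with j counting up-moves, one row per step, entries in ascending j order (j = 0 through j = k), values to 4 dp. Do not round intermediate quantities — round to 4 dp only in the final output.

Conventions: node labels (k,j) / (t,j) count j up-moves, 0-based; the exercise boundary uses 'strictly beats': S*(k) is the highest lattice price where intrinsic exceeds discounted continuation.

Δt=0.21600, u=1.14375, d=0.87431, q=0.48496, disc=e^(-rΔt)=0.99504
k=4 terminal: V=max(K-S,0) → 19.1710 2.1788 0.0000 0.0000 0.0000
k=3: j=0 S=63.0654 intr=11.2446 cont=10.8764 V=11.2446[EX]; j=1 S=82.5003 intr=0.0000 cont=1.1166 V=1.1166[hold]; j=2 S=107.9245 intr=0.0000 cont=0.0000 V=0.0000[hold]; j=3 S=141.1838 intr=0.0000 cont=0.0000 V=0.0000[hold]  S*(3)=63.0654
k=2: j=0 S=72.1312 intr=2.1788 cont=6.3016 V=6.3016[hold]; j=1 S=94.3600 intr=0.0000 cont=0.5722 V=0.5722[hold]; j=2 S=123.4390 intr=0.0000 cont=0.0000 V=0.0000[hold]  S*(2)=-
k=1: j=0 S=82.5003 intr=0.0000 cont=3.5057 V=3.5057[hold]; j=1 S=107.9245 intr=0.0000 cont=0.2933 V=0.2933[hold]  S*(1)=-
k=0: j=0 S=94.3600 intr=0.0000 cont=1.9381 V=1.9381[hold]  S*(0)=-

price = 1.9381
boundary = - - - 63.0654
tree:
1.9381
3.5057 0.2933
6.3016 0.5722 0.0000
11.2446 1.1166 0.0000 0.0000
19.1710 2.1788 0.0000 0.0000 0.0000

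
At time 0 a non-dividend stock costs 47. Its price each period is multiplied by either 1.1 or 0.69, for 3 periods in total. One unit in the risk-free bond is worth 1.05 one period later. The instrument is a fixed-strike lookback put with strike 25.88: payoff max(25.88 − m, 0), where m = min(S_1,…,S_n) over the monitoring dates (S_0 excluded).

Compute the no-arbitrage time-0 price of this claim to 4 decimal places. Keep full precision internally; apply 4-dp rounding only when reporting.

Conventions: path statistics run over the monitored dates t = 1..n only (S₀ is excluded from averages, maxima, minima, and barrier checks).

price = 0.0844

Set p* = 0.8780 (from d < R < u); the path-dependent value is the discounted p*-expectation over all price paths.
Enumerate all 2^3 = 8 price paths (U = up ×1.1, D = down ×0.69); each path with k up-moves has probability p*^k·(1−p*)^(3−k).
DDD: m=15.4399, payoff=10.4401, prob=0.001814
UDD: m=24.6144, payoff=1.2656, prob=0.013058
DUD: m=24.6144, payoff=1.2656, prob=0.013058
UUD: m=39.2403, payoff=0.0000, prob=0.094021
DDU: m=22.3767, payoff=3.5033, prob=0.013058
UDU: m=35.6730, payoff=0.0000, prob=0.094021
DUU: m=32.4300, payoff=0.0000, prob=0.094021
UUU: m=51.7000, payoff=0.0000, prob=0.676949
Price = Σ prob·payoff / R^3 = 0.097737 / 1.157625 = 0.0844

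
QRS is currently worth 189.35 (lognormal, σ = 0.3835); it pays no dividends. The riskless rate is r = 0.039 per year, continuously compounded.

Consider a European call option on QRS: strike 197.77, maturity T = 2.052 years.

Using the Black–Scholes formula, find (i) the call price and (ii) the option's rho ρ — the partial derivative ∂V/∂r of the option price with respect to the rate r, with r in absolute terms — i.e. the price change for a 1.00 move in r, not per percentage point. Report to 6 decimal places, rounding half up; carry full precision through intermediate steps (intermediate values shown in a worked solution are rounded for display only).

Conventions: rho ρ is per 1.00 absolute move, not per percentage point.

σ√T = 0.3835·√2.052 = 0.549356
d₁ = (ln(S/K) + (r+σ²/2)T) / (σ√T) = (ln(189.35/197.77) + (0.039+0.3835²/2)·2.052) / 0.549356 = (-0.043508 + 0.230924) / 0.549356 = 0.341157
d₂ = d₁ − σ√T = 0.341157 − 0.549356 = -0.208200
e^{−rT} = 0.923090
N(d₁) = 0.633507,  N(d₂) = 0.417537
Call price V = S·N(d₁) − K·e^{−rT}·N(d₂) = 119.954585 − 76.225315 = 43.729270
ρ = K·T·e^{−rT}·N(d₂) = 156.414346

price = 43.729270
ρ = 156.414346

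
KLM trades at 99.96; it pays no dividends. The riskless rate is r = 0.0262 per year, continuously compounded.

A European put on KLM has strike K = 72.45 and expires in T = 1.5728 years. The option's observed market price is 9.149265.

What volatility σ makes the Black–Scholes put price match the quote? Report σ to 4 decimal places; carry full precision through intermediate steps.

sigma = 0.5078

At σ = 0.5078 the Black–Scholes value reproduces the quote:
σ√T = 0.5078·√1.5728 = 0.636839
d₁ = (ln(S/K) + (r+σ²/2)T) / (σ√T) = (ln(99.96/72.45) + (0.0262+0.5078²/2)·1.5728) / 0.636839 = (0.321873 + 0.243989) / 0.636839 = 0.888549
d₂ = d₁ − σ√T = 0.888549 − 0.636839 = 0.251711
e^{−rT} = 0.959630
N(−d₁) = 0.187123,  N(−d₂) = 0.400632
V = K·e^{−rT}·N(−d₂) − S·N(−d₁) = 27.854048 − 18.704783 = 9.149265 (the observed quote) — the price is monotone increasing in volatility, hence this σ is the only solution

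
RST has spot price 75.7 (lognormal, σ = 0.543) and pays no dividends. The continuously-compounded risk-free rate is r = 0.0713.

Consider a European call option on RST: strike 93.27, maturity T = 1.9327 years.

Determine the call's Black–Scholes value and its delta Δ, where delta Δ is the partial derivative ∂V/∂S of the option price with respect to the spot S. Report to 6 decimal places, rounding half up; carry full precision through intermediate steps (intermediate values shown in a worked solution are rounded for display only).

σ√T = 0.543·√1.9327 = 0.754887
d₁ = (ln(S/K) + (r+σ²/2)T) / (σ√T) = (ln(75.7/93.27) + (0.0713+0.543²/2)·1.9327) / 0.754887 = (-0.208720 + 0.422729) / 0.754887 = 0.283497
d₂ = d₁ − σ√T = 0.283497 − 0.754887 = -0.471390
e^{−rT} = 0.871272
N(d₁) = 0.611602,  N(d₂) = 0.318681
Call price V = S·N(d₁) − K·e^{−rT}·N(d₂) = 46.298285 − 25.897149 = 20.401136
Δ = N(d₁) = 0.611602

price = 20.401136
Δ = 0.611602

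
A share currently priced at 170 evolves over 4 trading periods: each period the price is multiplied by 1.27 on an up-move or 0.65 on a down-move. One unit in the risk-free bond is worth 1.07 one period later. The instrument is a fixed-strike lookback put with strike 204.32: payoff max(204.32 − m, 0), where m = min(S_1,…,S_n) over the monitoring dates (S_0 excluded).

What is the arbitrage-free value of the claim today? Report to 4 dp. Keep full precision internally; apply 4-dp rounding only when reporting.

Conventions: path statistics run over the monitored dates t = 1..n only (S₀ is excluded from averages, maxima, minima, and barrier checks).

With p* = (R−d)/(u−d) = 0.6774, sum probability × payoff across the paths and divide by R^4.
Enumerate all 2^4 = 16 price paths (U = up ×1.27, D = down ×0.65); each path with k up-moves has probability p*^k·(1−p*)^(4−k).
DDDD: m=30.3461, payoff=173.9739, prob=0.010828
UDDD: m=59.2915, payoff=145.0285, prob=0.022739
DUDD: m=59.2915, payoff=145.0285, prob=0.022739
UUDD: m=115.8465, payoff=88.4735, prob=0.047752
DDUD: m=59.2915, payoff=145.0285, prob=0.022739
UDUD: m=115.8465, payoff=88.4735, prob=0.047752
DUUD: m=110.5000, payoff=93.8200, prob=0.047752
UUUD: m=215.9000, payoff=0.0000, prob=0.100279
DDDU: m=46.6863, payoff=157.6337, prob=0.022739
UDDU: m=91.2177, payoff=113.1022, prob=0.047752
DUDU: m=91.2177, payoff=113.1022, prob=0.047752
UUDU: m=178.2254, payoff=26.0946, prob=0.100279
DDUU: m=71.8250, payoff=132.4950, prob=0.047752
UDUU: m=140.3350, payoff=63.9850, prob=0.100279
DUUU: m=110.5000, payoff=93.8200, prob=0.100279
UUUU: m=215.9000, payoff=0.0000, prob=0.210586
Price = Σ prob·payoff / R^4 = 63.861296 / 1.310796 = 48.7195

price = 48.7195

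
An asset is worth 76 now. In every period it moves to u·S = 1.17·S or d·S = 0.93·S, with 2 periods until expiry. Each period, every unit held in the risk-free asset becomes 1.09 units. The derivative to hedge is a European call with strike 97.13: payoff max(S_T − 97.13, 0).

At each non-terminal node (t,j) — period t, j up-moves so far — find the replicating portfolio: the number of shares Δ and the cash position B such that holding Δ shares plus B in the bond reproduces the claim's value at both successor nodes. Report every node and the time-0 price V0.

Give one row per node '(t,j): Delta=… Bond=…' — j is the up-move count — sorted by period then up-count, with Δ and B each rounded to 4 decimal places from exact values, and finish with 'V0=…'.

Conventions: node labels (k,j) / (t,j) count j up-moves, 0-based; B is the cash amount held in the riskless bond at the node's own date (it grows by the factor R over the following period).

Under the risk-neutral measure, an up-move has probability p* = (R−d)/(u−d) = 0.6667 and values discount at R = 1.09.
Terminal payoffs: V(2,0)=0.0000, V(2,1)=0.0000, V(2,2)=6.9064
Node (1,0) S=70.6800: V=(p*·0.0000+(1−p*)·0.0000)/1.09=0.0000; Δ=(0.0000−0.0000)/(82.6956−65.7324)=0.0000; B=V−Δ·S=0.0000
Node (1,1) S=88.9200: V=(p*·6.9064+(1−p*)·0.0000)/1.09=4.2241; Δ=(6.9064−0.0000)/(104.0364−82.6956)=0.3236; B=V−Δ·S=-24.5526
Node (0,0) S=76.0000: V=(p*·4.2241+(1−p*)·0.0000)/1.09=2.5835; Δ=(4.2241−0.0000)/(88.9200−70.6800)=0.2316; B=V−Δ·S=-15.0169
As a check, the time-0 holding Δ(0,0)·S0 + B(0,0) comes to 2.5835 — exactly V0.

(0,0): Delta=0.2316 Bond=-15.0169
(1,0): Delta=0.0000 Bond=0.0000
(1,1): Delta=0.3236 Bond=-24.5526
V0=2.5835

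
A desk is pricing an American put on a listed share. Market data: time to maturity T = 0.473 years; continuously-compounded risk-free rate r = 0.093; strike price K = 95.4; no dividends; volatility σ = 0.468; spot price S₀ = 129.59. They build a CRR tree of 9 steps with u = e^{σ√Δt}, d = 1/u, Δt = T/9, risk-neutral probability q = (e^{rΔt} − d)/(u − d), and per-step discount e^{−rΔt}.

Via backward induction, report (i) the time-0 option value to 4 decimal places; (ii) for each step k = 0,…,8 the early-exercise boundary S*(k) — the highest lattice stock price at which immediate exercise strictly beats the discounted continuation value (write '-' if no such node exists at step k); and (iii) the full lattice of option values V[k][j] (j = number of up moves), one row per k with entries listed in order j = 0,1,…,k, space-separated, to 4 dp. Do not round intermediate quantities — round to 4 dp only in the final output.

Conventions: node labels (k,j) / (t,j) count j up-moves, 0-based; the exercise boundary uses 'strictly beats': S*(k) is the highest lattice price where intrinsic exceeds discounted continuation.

Δt=0.05256, u=1.11326, d=0.89827, q=0.49599, disc=e^(-rΔt)=0.99512
k=9 terminal: V=max(K-S,0) → 46.0580 34.2486 19.6127 1.4739 0.0000 0.0000 0.0000 0.0000 0.0000 0.0000
k=8: j=0 S=54.9302 intr=40.4698 cont=40.0046 V=40.4698[EX]; j=1 S=68.0772 intr=27.3228 cont=26.8577 V=27.3228[EX]; j=2 S=84.3707 intr=11.0293 cont=10.5642 V=11.0293[EX]; j=3 S=104.5638 intr=0.0000 cont=0.7392 V=0.7392[hold]; j=4 S=129.5900 intr=0.0000 cont=0.0000 V=0.0000[hold]; j=5 S=160.6059 intr=0.0000 cont=0.0000 V=0.0000[hold]; j=6 S=199.0451 intr=0.0000 cont=0.0000 V=0.0000[hold]; j=7 S=246.6843 intr=0.0000 cont=0.0000 V=0.0000[hold]; j=8 S=305.7255 intr=0.0000 cont=0.0000 V=0.0000[hold]  S*(8)=84.3707
k=7: j=0 S=61.1514 intr=34.2486 cont=33.7835 V=34.2486[EX]; j=1 S=75.7873 intr=19.6127 cont=19.1476 V=19.6127[EX]; j=2 S=93.9261 intr=1.4739 cont=5.8966 V=5.8966[hold]; j=3 S=116.4063 intr=0.0000 cont=0.3708 V=0.3708[hold]; j=4 S=144.2668 intr=0.0000 cont=0.0000 V=0.0000[hold]; j=5 S=178.7955 intr=0.0000 cont=0.0000 V=0.0000[hold]; j=6 S=221.5882 intr=0.0000 cont=0.0000 V=0.0000[hold]; j=7 S=274.6228 intr=0.0000 cont=0.0000 V=0.0000[hold]  S*(7)=75.7873
k=6: j=0 S=68.0772 intr=27.3228 cont=26.8577 V=27.3228[EX]; j=1 S=84.3707 intr=11.0293 cont=12.7472 V=12.7472[hold]; j=2 S=104.5638 intr=0.0000 cont=3.1404 V=3.1404[hold]; j=3 S=129.5900 intr=0.0000 cont=0.1860 V=0.1860[hold]; j=4 S=160.6059 intr=0.0000 cont=0.0000 V=0.0000[hold]; j=5 S=199.0451 intr=0.0000 cont=0.0000 V=0.0000[hold]; j=6 S=246.6843 intr=0.0000 cont=0.0000 V=0.0000[hold]  S*(6)=68.0772
k=5: j=0 S=75.7873 intr=19.6127 cont=19.9954 V=19.9954[hold]; j=1 S=93.9261 intr=1.4739 cont=7.9434 V=7.9434[hold]; j=2 S=116.4063 intr=0.0000 cont=1.6669 V=1.6669[hold]; j=3 S=144.2668 intr=0.0000 cont=0.0933 V=0.0933[hold]; j=4 S=178.7955 intr=0.0000 cont=0.0000 V=0.0000[hold]; j=5 S=221.5882 intr=0.0000 cont=0.0000 V=0.0000[hold]  S*(5)=-
k=4: j=0 S=84.3707 intr=11.0293 cont=13.9493 V=13.9493[hold]; j=1 S=104.5638 intr=0.0000 cont=4.8067 V=4.8067[hold]; j=2 S=129.5900 intr=0.0000 cont=0.8820 V=0.8820[hold]; j=3 S=160.6059 intr=0.0000 cont=0.0468 V=0.0468[hold]; j=4 S=199.0451 intr=0.0000 cont=0.0000 V=0.0000[hold]  S*(4)=-
k=3: j=0 S=93.9261 intr=1.4739 cont=9.3688 V=9.3688[hold]; j=1 S=116.4063 intr=0.0000 cont=2.8462 V=2.8462[hold]; j=2 S=144.2668 intr=0.0000 cont=0.4655 V=0.4655[hold]; j=3 S=178.7955 intr=0.0000 cont=0.0235 V=0.0235[hold]  S*(3)=-
k=2: j=0 S=104.5638 intr=0.0000 cont=6.1037 V=6.1037[hold]; j=1 S=129.5900 intr=0.0000 cont=1.6572 V=1.6572[hold]; j=2 S=160.6059 intr=0.0000 cont=0.2450 V=0.2450[hold]  S*(2)=-
k=1: j=0 S=116.4063 intr=0.0000 cont=3.8793 V=3.8793[hold]; j=1 S=144.2668 intr=0.0000 cont=0.9521 V=0.9521[hold]  S*(1)=-
k=0: j=0 S=129.5900 intr=0.0000 cont=2.4156 V=2.4156[hold]  S*(0)=-

price = 2.4156
boundary = - - - - - - 68.0772 75.7873 84.3707
tree:
2.4156
3.8793 0.9521
6.1037 1.6572 0.2450
9.3688 2.8462 0.4655 0.0235
13.9493 4.8067 0.8820 0.0468 0.0000
19.9954 7.9434 1.6669 0.0933 0.0000 0.0000
27.3228 12.7472 3.1404 0.1860 0.0000 0.0000 0.0000
34.2486 19.6127 5.8966 0.3708 0.0000 0.0000 0.0000 0.0000
40.4698 27.3228 11.0293 0.7392 0.0000 0.0000 0.0000 0.0000 0.0000
46.0580 34.2486 19.6127 1.4739 0.0000 0.0000 0.0000 0.0000 0.0000 0.0000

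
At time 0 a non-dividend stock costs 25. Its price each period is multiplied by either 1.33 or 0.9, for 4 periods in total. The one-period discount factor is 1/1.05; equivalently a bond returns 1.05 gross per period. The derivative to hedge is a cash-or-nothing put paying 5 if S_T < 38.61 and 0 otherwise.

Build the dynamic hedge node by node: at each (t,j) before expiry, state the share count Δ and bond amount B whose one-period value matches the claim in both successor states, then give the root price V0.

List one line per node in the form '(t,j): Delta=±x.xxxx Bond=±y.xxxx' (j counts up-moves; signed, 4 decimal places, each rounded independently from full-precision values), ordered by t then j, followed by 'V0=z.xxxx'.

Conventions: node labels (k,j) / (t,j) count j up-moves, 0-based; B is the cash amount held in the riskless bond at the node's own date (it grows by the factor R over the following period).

(0,0): Delta=-0.0955 Bond=5.9855
(1,0): Delta=-0.0570 Bond=5.4193
(1,1): Delta=-0.1441 Bond=7.9005
(2,0): Delta=0.0000 Bond=4.5351
(2,1): Delta=-0.1291 Bond=7.8464
(2,2): Delta=-0.1631 Bond=9.1341
(3,0): Delta=0.0000 Bond=4.7619
(3,1): Delta=0.0000 Bond=4.7619
(3,2): Delta=-0.2922 Bond=14.7287
(3,3): Delta=0.0000 Bond=0.0000
V0=3.5978

No-arbitrage ⇒ martingale measure with p* = (R−d)/(u−d) = 0.3488.
Expiry values: V(4,0)=5.0000, V(4,1)=5.0000, V(4,2)=5.0000, V(4,3)=0.0000, V(4,4)=0.0000
(3,0): S=18.2250. Δ = (V_up−V_dn)/(S_up−S_dn) = (5.0000−5.0000)/(24.2393−16.4025) = 0.0000. V = [p*·5.0000 + (1−p*)·5.0000]/1.05 = 4.7619. B = V − Δ·S = 4.7619.
(3,1): S=26.9325. Δ = (V_up−V_dn)/(S_up−S_dn) = (5.0000−5.0000)/(35.8202−24.2393) = 0.0000. V = [p*·5.0000 + (1−p*)·5.0000]/1.05 = 4.7619. B = V − Δ·S = 4.7619.
(3,2): S=39.8003. Δ = (V_up−V_dn)/(S_up−S_dn) = (0.0000−5.0000)/(52.9343−35.8202) = -0.2922. V = [p*·0.0000 + (1−p*)·5.0000]/1.05 = 3.1008. B = V − Δ·S = 14.7287.
(3,3): S=58.8159. Δ = (V_up−V_dn)/(S_up−S_dn) = (0.0000−0.0000)/(78.2252−52.9343) = 0.0000. V = [p*·0.0000 + (1−p*)·0.0000]/1.05 = 0.0000. B = V − Δ·S = 0.0000.
(2,0): S=20.2500. Δ = (V_up−V_dn)/(S_up−S_dn) = (4.7619−4.7619)/(26.9325−18.2250) = 0.0000. V = [p*·4.7619 + (1−p*)·4.7619]/1.05 = 4.5351. B = V − Δ·S = 4.5351.
(2,1): S=29.9250. Δ = (V_up−V_dn)/(S_up−S_dn) = (3.1008−4.7619)/(39.8003−26.9325) = -0.1291. V = [p*·3.1008 + (1−p*)·4.7619]/1.05 = 3.9833. B = V − Δ·S = 7.8464.
(2,2): S=44.2225. Δ = (V_up−V_dn)/(S_up−S_dn) = (0.0000−3.1008)/(58.8159−39.8003) = -0.1631. V = [p*·0.0000 + (1−p*)·3.1008]/1.05 = 1.9230. B = V − Δ·S = 9.1341.
(1,0): S=22.5000. Δ = (V_up−V_dn)/(S_up−S_dn) = (3.9833−4.5351)/(29.9250−20.2500) = -0.0570. V = [p*·3.9833 + (1−p*)·4.5351]/1.05 = 4.1358. B = V − Δ·S = 5.4193.
(1,1): S=33.2500. Δ = (V_up−V_dn)/(S_up−S_dn) = (1.9230−3.9833)/(44.2225−29.9250) = -0.1441. V = [p*·1.9230 + (1−p*)·3.9833]/1.05 = 3.1091. B = V − Δ·S = 7.9005.
(0,0): S=25.0000. Δ = (V_up−V_dn)/(S_up−S_dn) = (3.1091−4.1358)/(33.2500−22.5000) = -0.0955. V = [p*·3.1091 + (1−p*)·4.1358]/1.05 = 3.5978. B = V − Δ·S = 5.9855.
As a check, the time-0 holding Δ(0,0)·S0 + B(0,0) comes to 3.5978 — exactly V0.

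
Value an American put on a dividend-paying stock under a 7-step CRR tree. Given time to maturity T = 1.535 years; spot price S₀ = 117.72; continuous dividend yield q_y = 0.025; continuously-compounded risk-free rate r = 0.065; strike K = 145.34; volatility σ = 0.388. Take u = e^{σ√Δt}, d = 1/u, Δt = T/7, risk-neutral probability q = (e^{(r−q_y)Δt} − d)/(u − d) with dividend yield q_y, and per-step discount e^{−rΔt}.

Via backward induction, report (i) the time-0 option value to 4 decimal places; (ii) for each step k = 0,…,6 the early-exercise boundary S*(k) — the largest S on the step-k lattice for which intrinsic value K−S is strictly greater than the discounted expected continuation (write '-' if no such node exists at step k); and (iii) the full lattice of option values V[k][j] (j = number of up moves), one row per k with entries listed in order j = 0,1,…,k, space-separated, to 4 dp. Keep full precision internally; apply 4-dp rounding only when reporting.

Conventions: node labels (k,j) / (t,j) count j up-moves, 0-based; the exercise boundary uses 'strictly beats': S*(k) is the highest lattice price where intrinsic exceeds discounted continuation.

price = 35.9598
boundary = - - 81.8529 68.2537 81.8529 98.1617 117.7200
tree:
35.9598
48.6017 23.2774
63.4871 33.8561 12.4604
77.0863 47.4501 20.0741 4.5466
88.4261 63.4871 31.4164 8.3298 0.5649
97.8819 77.0863 47.1783 15.2016 1.0995 0.0000
105.7667 88.4261 63.4871 27.6200 2.1399 0.0000 0.0000
112.3415 97.8819 77.0863 47.1783 4.1648 0.0000 0.0000 0.0000

Δt=0.21929  u=1.19925  d=0.83386  q=0.47881  discount=0.98585
step 7 (expiry): payoffs max(K−S,0) = 112.3415 97.8819 77.0863 47.1783 4.1648 0.0000 0.0000 0.0000
step 6: (k=6,j=0): S=39.5733, K−S=105.7667, hold=103.9262 ⇒ V=105.7667 exercise | (k=6,j=1): S=56.9139, K−S=88.4261, hold=86.6804 ⇒ V=88.4261 exercise | (k=6,j=2): S=81.8529, K−S=63.4871, hold=61.8777 ⇒ V=63.4871 exercise | (k=6,j=3): S=117.7200, K−S=27.6200, hold=26.2067 ⇒ V=27.6200 exercise | (k=6,j=4): S=169.3036, K−S=0.0000, hold=2.1399 ⇒ V=2.1399 continue | (k=6,j=5): S=243.4907, K−S=0.0000, hold=0.0000 ⇒ V=0.0000 continue | (k=6,j=6): S=350.1857, K−S=0.0000, hold=0.0000 ⇒ V=0.0000 continue  boundary S*=117.7200
step 5: (k=5,j=0): S=47.4581, K−S=97.8819, hold=96.0845 ⇒ V=97.8819 exercise | (k=5,j=1): S=68.2537, K−S=77.0863, hold=75.4025 ⇒ V=77.0863 exercise | (k=5,j=2): S=98.1617, K−S=47.1783, hold=45.6580 ⇒ V=47.1783 exercise | (k=5,j=3): S=141.1752, K−S=4.1648, hold=15.2016 ⇒ V=15.2016 continue | (k=5,j=4): S=203.0366, K−S=0.0000, hold=1.0995 ⇒ V=1.0995 continue | (k=5,j=5): S=292.0051, K−S=0.0000, hold=0.0000 ⇒ V=0.0000 continue  boundary S*=98.1617
step 4: (k=4,j=0): S=56.9139, K−S=88.4261, hold=86.6804 ⇒ V=88.4261 exercise | (k=4,j=1): S=81.8529, K−S=63.4871, hold=61.8777 ⇒ V=63.4871 exercise | (k=4,j=2): S=117.7200, K−S=27.6200, hold=31.4164 ⇒ V=31.4164 continue | (k=4,j=3): S=169.3036, K−S=0.0000, hold=8.3298 ⇒ V=8.3298 continue | (k=4,j=4): S=243.4907, K−S=0.0000, hold=0.5649 ⇒ V=0.5649 continue  boundary S*=81.8529
step 3: (k=3,j=0): S=68.2537, K−S=77.0863, hold=75.4025 ⇒ V=77.0863 exercise | (k=3,j=1): S=98.1617, K−S=47.1783, hold=47.4501 ⇒ V=47.4501 continue | (k=3,j=2): S=141.1752, K−S=4.1648, hold=20.0741 ⇒ V=20.0741 continue | (k=3,j=3): S=203.0366, K−S=0.0000, hold=4.5466 ⇒ V=4.5466 continue  boundary S*=68.2537
step 2: (k=2,j=0): S=81.8529, K−S=63.4871, hold=62.0060 ⇒ V=63.4871 exercise | (k=2,j=1): S=117.7200, K−S=27.6200, hold=33.8561 ⇒ V=33.8561 continue | (k=2,j=2): S=169.3036, K−S=0.0000, hold=12.4604 ⇒ V=12.4604 continue  boundary S*=81.8529
step 1: (k=1,j=0): S=98.1617, K−S=47.1783, hold=48.6017 ⇒ V=48.6017 continue | (k=1,j=1): S=141.1752, K−S=4.1648, hold=23.2774 ⇒ V=23.2774 continue  boundary S*=-
step 0: (k=0,j=0): S=117.7200, K−S=27.6200, hold=35.9598 ⇒ V=35.9598 continue  boundary S*=-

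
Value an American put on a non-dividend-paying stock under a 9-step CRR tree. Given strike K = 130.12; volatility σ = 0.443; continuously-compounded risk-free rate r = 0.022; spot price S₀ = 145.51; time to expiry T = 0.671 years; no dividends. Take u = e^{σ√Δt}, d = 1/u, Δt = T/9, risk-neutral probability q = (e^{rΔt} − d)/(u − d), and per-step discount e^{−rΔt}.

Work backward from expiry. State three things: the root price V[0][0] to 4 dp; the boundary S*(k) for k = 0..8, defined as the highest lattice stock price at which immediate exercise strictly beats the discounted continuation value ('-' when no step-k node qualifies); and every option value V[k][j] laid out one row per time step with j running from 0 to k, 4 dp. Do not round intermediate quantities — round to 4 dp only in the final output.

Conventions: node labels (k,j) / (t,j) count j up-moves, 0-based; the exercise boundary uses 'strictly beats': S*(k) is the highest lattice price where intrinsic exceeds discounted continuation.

price = 12.0438
boundary = - - - - - 79.4750 89.6939 101.2268 114.2425
tree:
12.0438
17.1018 6.5298
23.6332 9.9869 2.7553
31.6451 14.9147 4.6088 0.7289
40.8606 21.6324 7.5878 1.3527 0.0463
50.6450 30.2547 12.2366 2.5079 0.0886 0.0000
59.6997 40.4261 19.1871 4.6447 0.1696 0.0000 0.0000
67.7228 50.6450 28.8932 8.5926 0.3245 0.0000 0.0000 0.0000
74.8317 59.6997 40.4261 15.8775 0.6209 0.0000 0.0000 0.0000 0.0000
81.1308 67.7228 50.6450 28.8932 1.1881 0.0000 0.0000 0.0000 0.0000 0.0000

params: Δt=0.07456 u=1.12858 d=0.88607 q=0.47657 e^(-rΔt)=0.99836
t_9 payoffs: 81.1308 67.7228 50.6450 28.8932 1.1881 0.0000 0.0000 0.0000 0.0000 0.0000
t_8: node(8,0) S=55.2883 payoff=74.8317 vs cont=74.6185 → 74.8317 [stop]  node(8,1) S=70.4203 payoff=59.6997 vs cont=59.4865 → 59.6997 [stop]  node(8,2) S=89.6939 payoff=40.4261 vs cont=40.2129 → 40.4261 [stop]  node(8,3) S=114.2425 payoff=15.8775 vs cont=15.6642 → 15.8775 [stop]  node(8,4) S=145.5100 payoff=0.0000 vs cont=0.6209 → 0.6209 [wait]  node(8,5) S=185.3352 payoff=0.0000 vs cont=0.0000 → 0.0000 [wait]  node(8,6) S=236.0602 payoff=0.0000 vs cont=0.0000 → 0.0000 [wait]  node(8,7) S=300.6684 payoff=0.0000 vs cont=0.0000 → 0.0000 [wait]  node(8,8) S=382.9595 payoff=0.0000 vs cont=0.0000 → 0.0000 [wait]  ⇒ S*(8)=114.2425
t_7: node(7,0) S=62.3972 payoff=67.7228 vs cont=67.5095 → 67.7228 [stop]  node(7,1) S=79.4750 payoff=50.6450 vs cont=50.4318 → 50.6450 [stop]  node(7,2) S=101.2268 payoff=28.8932 vs cont=28.6800 → 28.8932 [stop]  node(7,3) S=128.9319 payoff=1.1881 vs cont=8.5926 → 8.5926 [wait]  node(7,4) S=164.2197 payoff=0.0000 vs cont=0.3245 → 0.3245 [wait]  node(7,5) S=209.1656 payoff=0.0000 vs cont=0.0000 → 0.0000 [wait]  node(7,6) S=266.4129 payoff=0.0000 vs cont=0.0000 → 0.0000 [wait]  node(7,7) S=339.3285 payoff=0.0000 vs cont=0.0000 → 0.0000 [wait]  ⇒ S*(7)=101.2268
t_6: node(6,0) S=70.4203 payoff=59.6997 vs cont=59.4865 → 59.6997 [stop]  node(6,1) S=89.6939 payoff=40.4261 vs cont=40.2129 → 40.4261 [stop]  node(6,2) S=114.2425 payoff=15.8775 vs cont=19.1871 → 19.1871 [wait]  node(6,3) S=145.5100 payoff=0.0000 vs cont=4.6447 → 4.6447 [wait]  node(6,4) S=185.3352 payoff=0.0000 vs cont=0.1696 → 0.1696 [wait]  node(6,5) S=236.0602 payoff=0.0000 vs cont=0.0000 → 0.0000 [wait]  node(6,6) S=300.6684 payoff=0.0000 vs cont=0.0000 → 0.0000 [wait]  ⇒ S*(6)=89.6939
t_5: node(5,0) S=79.4750 payoff=50.6450 vs cont=50.4318 → 50.6450 [stop]  node(5,1) S=101.2268 payoff=28.8932 vs cont=30.2547 → 30.2547 [wait]  node(5,2) S=128.9319 payoff=1.1881 vs cont=12.2366 → 12.2366 [wait]  node(5,3) S=164.2197 payoff=0.0000 vs cont=2.5079 → 2.5079 [wait]  node(5,4) S=209.1656 payoff=0.0000 vs cont=0.0886 → 0.0886 [wait]  node(5,5) S=266.4129 payoff=0.0000 vs cont=0.0000 → 0.0000 [wait]  ⇒ S*(5)=79.4750
t_4: node(4,0) S=89.6939 payoff=40.4261 vs cont=40.8606 → 40.8606 [wait]  node(4,1) S=114.2425 payoff=15.8775 vs cont=21.6324 → 21.6324 [wait]  node(4,2) S=145.5100 payoff=0.0000 vs cont=7.5878 → 7.5878 [wait]  node(4,3) S=185.3352 payoff=0.0000 vs cont=1.3527 → 1.3527 [wait]  node(4,4) S=236.0602 payoff=0.0000 vs cont=0.0463 → 0.0463 [wait]  ⇒ S*(4)=-
t_3: node(3,0) S=101.2268 payoff=28.8932 vs cont=31.6451 → 31.6451 [wait]  node(3,1) S=128.9319 payoff=1.1881 vs cont=14.9147 → 14.9147 [wait]  node(3,2) S=164.2197 payoff=0.0000 vs cont=4.6088 → 4.6088 [wait]  node(3,3) S=209.1656 payoff=0.0000 vs cont=0.7289 → 0.7289 [wait]  ⇒ S*(3)=-
t_2: node(2,0) S=114.2425 payoff=15.8775 vs cont=23.6332 → 23.6332 [wait]  node(2,1) S=145.5100 payoff=0.0000 vs cont=9.9869 → 9.9869 [wait]  node(2,2) S=185.3352 payoff=0.0000 vs cont=2.7553 → 2.7553 [wait]  ⇒ S*(2)=-
t_1: node(1,0) S=128.9319 payoff=1.1881 vs cont=17.1018 → 17.1018 [wait]  node(1,1) S=164.2197 payoff=0.0000 vs cont=6.5298 → 6.5298 [wait]  ⇒ S*(1)=-
t_0: node(0,0) S=145.5100 payoff=0.0000 vs cont=12.0438 → 12.0438 [wait]  ⇒ S*(0)=-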